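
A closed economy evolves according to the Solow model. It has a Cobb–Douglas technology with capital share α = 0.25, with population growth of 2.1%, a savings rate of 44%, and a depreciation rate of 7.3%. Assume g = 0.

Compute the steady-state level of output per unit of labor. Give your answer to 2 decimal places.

At the steady state, Δk = 0, so s·k^α = (n + δ)·k.
Rearranging, k^(1−α) = s / (n + δ).
k^0.75 = 0.44 / (0.021 + 0.073) = 0.44 / 0.094 = 4.6809
k* = 4.6809^(1/0.75) ≈ 7.8302
y* = (k*)^α = 7.8302^0.25 ≈ 1.6728

y* ≈ 1.67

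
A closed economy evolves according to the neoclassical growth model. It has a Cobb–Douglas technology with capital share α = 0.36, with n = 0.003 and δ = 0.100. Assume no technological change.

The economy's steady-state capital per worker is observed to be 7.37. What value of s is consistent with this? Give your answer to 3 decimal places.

At the steady state, Δk = 0, so s·k^α = (n + δ)·k.
So s / (n + δ) = (k*)^(1−α) = 7.37^0.64 = 3.5907.
Therefore s = 3.5907 × (n + δ) = 3.5907 × 0.103 = 0.3698.

s ≈ 0.370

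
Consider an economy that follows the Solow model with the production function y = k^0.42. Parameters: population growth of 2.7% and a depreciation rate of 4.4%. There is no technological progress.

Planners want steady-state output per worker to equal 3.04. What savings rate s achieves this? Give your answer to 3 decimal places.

At the steady state, Δk = 0, so s·k^α = (n + δ)·k.
Since y* = [s/(n + δ)]^(α/(1−α)), we have s/(n + δ) = (y*)^((1−α)/α) = 3.04^1.381 = 4.6435.
Therefore s = 4.6435 × (n + δ) = 4.6435 × 0.071 = 0.3297.

s ≈ 0.330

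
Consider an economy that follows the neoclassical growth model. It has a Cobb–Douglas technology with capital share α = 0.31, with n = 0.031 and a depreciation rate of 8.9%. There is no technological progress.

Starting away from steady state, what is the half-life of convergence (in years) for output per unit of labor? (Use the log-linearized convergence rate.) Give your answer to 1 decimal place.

half-life ≈ 8.4 years

Near the steady state the convergence rate is λ = (1 − α)(n + δ).
λ = (1 − 0.31) × 0.120 = 0.69 × 0.120 = 0.0828
Half-life = ln 2 / λ = 0.6931 / 0.0828 ≈ 8.37 years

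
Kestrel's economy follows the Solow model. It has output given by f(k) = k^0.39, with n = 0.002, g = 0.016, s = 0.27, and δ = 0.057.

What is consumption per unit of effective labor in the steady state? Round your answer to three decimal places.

In steady state, investment equals break-even investment: s·k^α = (n + g + δ)·k.
Rearranging, k^(1−α) = s / (n + g + δ).
k^0.61 = 0.27 / (0.002 + 0.016 + 0.057) = 0.27 / 0.075 = 3.6000
k* = 3.6000^(1/0.61) ≈ 8.1653
y* = (k*)^α = 8.1653^0.39 ≈ 2.2681
c* = (1 − s)·y* = (1 − 0.27) × 2.2681 ≈ 1.6557

c* = 1.656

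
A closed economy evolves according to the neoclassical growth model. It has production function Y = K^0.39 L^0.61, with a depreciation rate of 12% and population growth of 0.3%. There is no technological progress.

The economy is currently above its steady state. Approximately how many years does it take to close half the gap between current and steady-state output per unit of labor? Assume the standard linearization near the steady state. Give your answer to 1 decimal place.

Near the steady state the convergence rate is λ = (1 − α)(n + δ).
λ = (1 − 0.39) × 0.123 = 0.61 × 0.123 = 0.07503
Half-life = ln 2 / λ = 0.6931 / 0.07503 ≈ 9.24 years

half-life ≈ 9.2 years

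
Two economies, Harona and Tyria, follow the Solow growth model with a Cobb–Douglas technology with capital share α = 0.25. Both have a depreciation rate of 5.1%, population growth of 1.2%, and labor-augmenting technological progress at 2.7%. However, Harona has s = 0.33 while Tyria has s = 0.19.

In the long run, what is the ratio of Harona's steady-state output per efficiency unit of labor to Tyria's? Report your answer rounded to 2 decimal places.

Steady-state y* = [s/(n + g + δ)]^(α/(1−α)), so the ratio is [ (s_H/(n + g + δ)_H) / (s_T/(n + g + δ)_T) ]^0.3333.
s_H/(n + g + δ)_H = 0.33/0.090 = 3.6667; s_T/(n + g + δ)_T = 0.19/0.090 = 2.1111.
Ratio = (3.6667/2.1111)^0.3333 = 1.7369^0.3333 ≈ 1.2020

ratio ≈ 1.20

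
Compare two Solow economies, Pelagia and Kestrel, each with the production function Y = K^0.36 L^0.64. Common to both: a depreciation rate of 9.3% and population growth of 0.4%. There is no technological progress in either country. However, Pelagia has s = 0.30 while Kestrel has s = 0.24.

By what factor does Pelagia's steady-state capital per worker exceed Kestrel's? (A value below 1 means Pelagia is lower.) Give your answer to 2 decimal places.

k*_P / k*_K ≈ 1.42

Steady-state k* = [s/(n + δ)]^(1/(1−α)), so the ratio is [ (s_P/(n + δ)_P) / (s_K/(n + δ)_K) ]^1.5625.
s_P/(n + δ)_P = 0.30/0.097 = 3.0928; s_K/(n + δ)_K = 0.24/0.097 = 2.4742.
Ratio = (3.0928/2.4742)^1.5625 = 1.2500^1.5625 ≈ 1.4172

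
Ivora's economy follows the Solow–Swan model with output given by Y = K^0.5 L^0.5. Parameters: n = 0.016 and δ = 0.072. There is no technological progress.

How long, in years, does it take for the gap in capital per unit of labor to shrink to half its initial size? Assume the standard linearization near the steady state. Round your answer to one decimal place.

t_½ ≈ 15.8 years

Near the steady state the convergence rate is λ = (1 − α)(n + δ).
λ = (1 − 0.5) × 0.088 = 0.5 × 0.088 = 0.0440
Half-life = ln 2 / λ = 0.6931 / 0.0440 ≈ 15.75 years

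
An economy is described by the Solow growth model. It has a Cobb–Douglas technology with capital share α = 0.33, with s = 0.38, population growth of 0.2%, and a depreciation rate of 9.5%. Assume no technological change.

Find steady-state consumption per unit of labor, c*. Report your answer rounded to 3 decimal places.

c* ≈ 1.215

In steady state, investment equals break-even investment: s·k^α = (n + δ)·k.
Dividing both sides by k: k^(1−α) = s / (n + δ).
k^0.67 = 0.38 / (0.002 + 0.095) = 0.38 / 0.097 = 3.9175
k* = 3.9175^(1/0.67) ≈ 7.6752
y* = (k*)^α = 7.6752^0.33 ≈ 1.9592
c* = (1 − s)·y* = (1 − 0.38) × 1.9592 ≈ 1.2147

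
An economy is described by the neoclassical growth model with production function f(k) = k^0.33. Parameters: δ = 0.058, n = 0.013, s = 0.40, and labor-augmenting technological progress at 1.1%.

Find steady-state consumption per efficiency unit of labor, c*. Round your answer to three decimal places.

c* = 1.310

In steady state, investment equals break-even investment: s·k^α = (n + g + δ)·k.
Dividing both sides by k: k^(1−α) = s / (n + g + δ).
k^0.67 = 0.40 / (0.013 + 0.011 + 0.058) = 0.40 / 0.082 = 4.8780
k* = 4.8780^(1/0.67) ≈ 10.6470
y* = (k*)^α = 10.6470^0.33 ≈ 2.1827
c* = (1 − s)·y* = (1 − 0.40) × 2.1827 ≈ 1.3096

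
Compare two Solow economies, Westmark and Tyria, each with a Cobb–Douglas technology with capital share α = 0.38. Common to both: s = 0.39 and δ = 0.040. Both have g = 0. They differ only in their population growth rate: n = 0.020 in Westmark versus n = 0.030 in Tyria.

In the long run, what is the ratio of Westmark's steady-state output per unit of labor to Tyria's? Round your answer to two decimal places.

Steady-state y* = [s/(n + δ)]^(α/(1−α)), so the ratio is [ (s_W/(n + δ)_W) / (s_T/(n + δ)_T) ]^0.6129.
s_W/(n + δ)_W = 0.39/0.060 = 6.5000; s_T/(n + δ)_T = 0.39/0.070 = 5.5714.
Ratio = (6.5000/5.5714)^0.6129 = 1.1667^0.6129 ≈ 1.0991

y*_W / y*_T ≈ 1.10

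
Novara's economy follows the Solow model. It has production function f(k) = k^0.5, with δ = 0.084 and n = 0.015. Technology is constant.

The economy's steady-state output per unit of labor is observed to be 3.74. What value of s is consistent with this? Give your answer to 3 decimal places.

s ≈ 0.370

At the steady state, Δk = 0, so s·k^α = (n + δ)·k.
Since y* = [s/(n + δ)]^(α/(1−α)), we have s/(n + δ) = (y*)^((1−α)/α) = 3.74^1 = 3.7400.
Therefore s = 3.7400 × (n + δ) = 3.7400 × 0.099 = 0.3703.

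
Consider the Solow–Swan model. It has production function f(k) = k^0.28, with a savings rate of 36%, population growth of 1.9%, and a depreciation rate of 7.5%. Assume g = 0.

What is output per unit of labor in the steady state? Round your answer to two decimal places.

y* = 1.69

Steady state requires s·f(k) = (n + δ)·k, i.e. s·k^α = (n + δ)·k.
Rearranging, k^(1−α) = s / (n + δ).
k^0.72 = 0.36 / (0.019 + 0.075) = 0.36 / 0.094 = 3.8298
k* = 3.8298^(1/0.72) ≈ 6.4560
y* = (k*)^α = 6.4560^0.28 ≈ 1.6857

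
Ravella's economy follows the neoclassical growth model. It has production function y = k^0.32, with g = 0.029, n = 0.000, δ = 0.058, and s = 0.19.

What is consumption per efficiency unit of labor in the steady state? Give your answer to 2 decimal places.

c* = 1.17

Steady state requires s·f(k) = (n + g + δ)·k, i.e. s·k^α = (n + g + δ)·k.
Rearranging, k^(1−α) = s / (n + g + δ).
k^0.68 = 0.19 / (0.000 + 0.029 + 0.058) = 0.19 / 0.087 = 2.1839
k* = 2.1839^(1/0.68) ≈ 3.1541
y* = (k*)^α = 3.1541^0.32 ≈ 1.4442
c* = (1 − s)·y* = (1 − 0.19) × 1.4442 ≈ 1.1698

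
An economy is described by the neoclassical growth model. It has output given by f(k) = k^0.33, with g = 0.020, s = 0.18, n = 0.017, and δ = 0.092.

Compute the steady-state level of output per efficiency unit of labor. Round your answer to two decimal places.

y* = 1.18

Steady state requires s·f(k) = (n + g + δ)·k, i.e. s·k^α = (n + g + δ)·k.
Dividing both sides by k: k^(1−α) = s / (n + g + δ).
k^0.67 = 0.18 / (0.017 + 0.020 + 0.092) = 0.18 / 0.129 = 1.3953
k* = 1.3953^(1/0.67) ≈ 1.6441
y* = (k*)^α = 1.6441^0.33 ≈ 1.1783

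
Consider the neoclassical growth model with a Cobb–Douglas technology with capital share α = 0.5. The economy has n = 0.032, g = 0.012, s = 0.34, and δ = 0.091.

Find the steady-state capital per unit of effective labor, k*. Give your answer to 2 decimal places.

Steady state requires s·f(k) = (n + g + δ)·k, i.e. s·k^α = (n + g + δ)·k.
Dividing both sides by k: k^(1−α) = s / (n + g + δ).
k^0.5 = 0.34 / (0.032 + 0.012 + 0.091) = 0.34 / 0.135 = 2.5185
k* = 2.5185^(1/0.5) ≈ 6.3428

k* = 6.34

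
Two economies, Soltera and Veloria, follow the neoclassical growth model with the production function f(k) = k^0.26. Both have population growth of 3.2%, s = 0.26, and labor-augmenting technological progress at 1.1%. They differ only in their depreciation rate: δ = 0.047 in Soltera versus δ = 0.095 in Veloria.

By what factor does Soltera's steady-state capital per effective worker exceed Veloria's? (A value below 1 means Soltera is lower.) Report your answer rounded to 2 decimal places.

Steady-state k* = [s/(n + g + δ)]^(1/(1−α)), so the ratio is [ (s_S/(n + g + δ)_S) / (s_V/(n + g + δ)_V) ]^1.3514.
s_S/(n + g + δ)_S = 0.26/0.090 = 2.8889; s_V/(n + g + δ)_V = 0.26/0.138 = 1.8841.
Ratio = (2.8889/1.8841)^1.3514 = 1.5333^1.3514 ≈ 1.7818

k*_S / k*_V ≈ 1.78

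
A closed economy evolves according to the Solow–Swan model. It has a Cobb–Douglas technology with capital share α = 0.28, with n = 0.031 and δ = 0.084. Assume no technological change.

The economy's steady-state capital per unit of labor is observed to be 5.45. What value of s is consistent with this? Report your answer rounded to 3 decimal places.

At the steady state, Δk = 0, so s·k^α = (n + δ)·k.
So s / (n + δ) = (k*)^(1−α) = 5.45^0.72 = 3.3900.
Therefore s = 3.3900 × (n + δ) = 3.3900 × 0.115 = 0.3899.

s ≈ 0.390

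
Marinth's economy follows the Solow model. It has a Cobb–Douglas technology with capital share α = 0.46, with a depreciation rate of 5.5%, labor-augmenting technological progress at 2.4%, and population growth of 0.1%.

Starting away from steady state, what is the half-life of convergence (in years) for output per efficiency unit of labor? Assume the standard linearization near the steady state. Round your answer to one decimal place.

Near the steady state the convergence rate is λ = (1 − α)(n + g + δ).
λ = (1 − 0.46) × 0.080 = 0.54 × 0.080 = 0.0432
Half-life = ln 2 / λ = 0.6931 / 0.0432 ≈ 16.04 years

half-life ≈ 16.0 years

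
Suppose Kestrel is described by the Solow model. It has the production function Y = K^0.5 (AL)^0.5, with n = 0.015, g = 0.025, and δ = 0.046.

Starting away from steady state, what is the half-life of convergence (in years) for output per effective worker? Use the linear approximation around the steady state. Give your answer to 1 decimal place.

Near the steady state the convergence rate is λ = (1 − α)(n + g + δ).
λ = (1 − 0.5) × 0.086 = 0.5 × 0.086 = 0.0430
Half-life = ln 2 / λ = 0.6931 / 0.0430 ≈ 16.12 years

half-life ≈ 16.1 years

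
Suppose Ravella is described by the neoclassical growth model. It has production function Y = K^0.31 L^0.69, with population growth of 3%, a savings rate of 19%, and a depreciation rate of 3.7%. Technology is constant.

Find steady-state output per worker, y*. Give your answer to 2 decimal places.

y* ≈ 1.60

At the steady state, Δk = 0, so s·k^α = (n + δ)·k.
Rearranging, k^(1−α) = s / (n + δ).
k^0.69 = 0.19 / (0.030 + 0.037) = 0.19 / 0.067 = 2.8358
k* = 2.8358^(1/0.69) ≈ 4.5295
y* = (k*)^α = 4.5295^0.31 ≈ 1.5973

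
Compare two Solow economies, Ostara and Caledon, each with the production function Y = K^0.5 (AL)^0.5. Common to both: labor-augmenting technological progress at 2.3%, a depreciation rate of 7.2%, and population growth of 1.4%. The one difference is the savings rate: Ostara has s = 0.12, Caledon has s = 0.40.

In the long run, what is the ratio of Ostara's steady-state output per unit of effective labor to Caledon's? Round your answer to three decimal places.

Steady-state y* = [s/(n + g + δ)]^(α/(1−α)), so the ratio is [ (s_O/(n + g + δ)_O) / (s_C/(n + g + δ)_C) ]^1.
s_O/(n + g + δ)_O = 0.12/0.109 = 1.1009; s_C/(n + g + δ)_C = 0.40/0.109 = 3.6697.
Ratio = (1.1009/3.6697)^1 = 0.3000^1 ≈ 0.3000

ratio ≈ 0.300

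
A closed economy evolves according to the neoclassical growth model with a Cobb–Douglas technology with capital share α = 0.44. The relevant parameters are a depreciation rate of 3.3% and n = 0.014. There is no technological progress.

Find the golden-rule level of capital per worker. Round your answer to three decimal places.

k_gold ≈ 54.270

The golden rule sets f'(k) = n + δ, i.e. α·k^(α−1) = n + δ.
So k^(1−α) = α / (n + δ) = 0.44 / 0.047 = 9.3617.
k_gold = 9.3617^(1/0.56) ≈ 54.2703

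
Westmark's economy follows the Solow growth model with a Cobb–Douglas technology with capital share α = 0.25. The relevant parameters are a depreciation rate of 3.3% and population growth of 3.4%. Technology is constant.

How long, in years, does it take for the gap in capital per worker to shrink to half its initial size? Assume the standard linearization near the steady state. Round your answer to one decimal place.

Near the steady state the convergence rate is λ = (1 − α)(n + δ).
λ = (1 − 0.25) × 0.067 = 0.75 × 0.067 = 0.05025
Half-life = ln 2 / λ = 0.6931 / 0.05025 ≈ 13.79 years

about 13.8 years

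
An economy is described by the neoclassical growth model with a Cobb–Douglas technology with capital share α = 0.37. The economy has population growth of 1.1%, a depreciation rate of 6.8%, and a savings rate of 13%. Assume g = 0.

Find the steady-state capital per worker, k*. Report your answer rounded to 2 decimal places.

Steady state requires s·f(k) = (n + δ)·k, i.e. s·k^α = (n + δ)·k.
Dividing both sides by k: k^(1−α) = s / (n + δ).
k^0.63 = 0.13 / (0.011 + 0.068) = 0.13 / 0.079 = 1.6456
k* = 1.6456^(1/0.63) ≈ 2.2048

k* ≈ 2.20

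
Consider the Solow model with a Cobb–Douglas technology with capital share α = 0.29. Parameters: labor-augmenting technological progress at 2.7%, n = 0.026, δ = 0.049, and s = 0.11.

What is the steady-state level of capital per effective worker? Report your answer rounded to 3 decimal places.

At the steady state, Δk = 0, so s·k^α = (n + g + δ)·k.
Dividing both sides by k: k^(1−α) = s / (n + g + δ).
k^0.71 = 0.11 / (0.026 + 0.027 + 0.049) = 0.11 / 0.102 = 1.0784
k* = 1.0784^(1/0.71) ≈ 1.1122

k* ≈ 1.112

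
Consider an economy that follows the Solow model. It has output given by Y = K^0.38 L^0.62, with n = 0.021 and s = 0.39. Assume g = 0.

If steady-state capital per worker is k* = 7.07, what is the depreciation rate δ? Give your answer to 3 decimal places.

δ ≈ 0.095

At the steady state, Δk = 0, so s·k^α = (n + δ)·k.
So s / (n + δ) = (k*)^(1−α) = 7.07^0.62 = 3.3623.
Therefore n + δ = s / 3.3623 = 0.39 / 3.3623 = 0.1160, so δ = 0.1160 − 0.021 = 0.0950.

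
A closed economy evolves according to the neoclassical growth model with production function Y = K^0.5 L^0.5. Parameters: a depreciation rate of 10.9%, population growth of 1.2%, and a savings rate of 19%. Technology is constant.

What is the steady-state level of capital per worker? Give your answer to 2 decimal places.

In steady state, investment equals break-even investment: s·k^α = (n + δ)·k.
Dividing both sides by k: k^(1−α) = s / (n + δ).
k^0.5 = 0.19 / (0.012 + 0.109) = 0.19 / 0.121 = 1.5702
k* = 1.5702^(1/0.5) ≈ 2.4655

k* = 2.47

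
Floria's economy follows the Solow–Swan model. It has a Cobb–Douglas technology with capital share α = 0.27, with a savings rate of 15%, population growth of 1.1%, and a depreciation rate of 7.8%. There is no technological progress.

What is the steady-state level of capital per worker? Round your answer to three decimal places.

Steady state requires s·f(k) = (n + δ)·k, i.e. s·k^α = (n + δ)·k.
Rearranging, k^(1−α) = s / (n + δ).
k^0.73 = 0.15 / (0.011 + 0.078) = 0.15 / 0.089 = 1.6854
k* = 1.6854^(1/0.73) ≈ 2.0443

k* = 2.044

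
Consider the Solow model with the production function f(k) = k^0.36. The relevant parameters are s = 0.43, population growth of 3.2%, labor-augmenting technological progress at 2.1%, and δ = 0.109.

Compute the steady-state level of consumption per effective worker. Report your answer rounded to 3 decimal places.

Steady state requires s·f(k) = (n + g + δ)·k, i.e. s·k^α = (n + g + δ)·k.
Rearranging, k^(1−α) = s / (n + g + δ).
k^0.64 = 0.43 / (0.032 + 0.021 + 0.109) = 0.43 / 0.162 = 2.6543
k* = 2.6543^(1/0.64) ≈ 4.5964
y* = (k*)^α = 4.5964^0.36 ≈ 1.7317
c* = (1 − s)·y* = (1 − 0.43) × 1.7317 ≈ 0.9871

c* = 0.987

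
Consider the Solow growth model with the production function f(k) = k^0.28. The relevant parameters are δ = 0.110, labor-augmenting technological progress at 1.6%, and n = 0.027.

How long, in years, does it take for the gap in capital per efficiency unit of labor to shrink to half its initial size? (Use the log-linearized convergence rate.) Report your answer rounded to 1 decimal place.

t_½ ≈ 6.3 years

Near the steady state the convergence rate is λ = (1 − α)(n + g + δ).
λ = (1 − 0.28) × 0.153 = 0.72 × 0.153 = 0.11016
Half-life = ln 2 / λ = 0.6931 / 0.11016 ≈ 6.29 years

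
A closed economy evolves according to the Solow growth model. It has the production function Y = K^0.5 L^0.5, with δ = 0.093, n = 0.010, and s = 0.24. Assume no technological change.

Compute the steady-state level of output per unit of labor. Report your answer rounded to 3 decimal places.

y* = 2.330

Steady state requires s·f(k) = (n + δ)·k, i.e. s·k^α = (n + δ)·k.
Dividing both sides by k: k^(1−α) = s / (n + δ).
k^0.5 = 0.24 / (0.010 + 0.093) = 0.24 / 0.103 = 2.3301
k* = 2.3301^(1/0.5) ≈ 5.4294
y* = (k*)^α = 5.4294^0.5 ≈ 2.3301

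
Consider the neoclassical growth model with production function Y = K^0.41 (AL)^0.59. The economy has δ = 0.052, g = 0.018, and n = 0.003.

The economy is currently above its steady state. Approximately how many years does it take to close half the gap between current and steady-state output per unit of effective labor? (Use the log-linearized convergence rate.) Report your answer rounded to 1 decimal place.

about 16.1 years

Near the steady state the convergence rate is λ = (1 − α)(n + g + δ).
λ = (1 − 0.41) × 0.073 = 0.59 × 0.073 = 0.04307
Half-life = ln 2 / λ = 0.6931 / 0.04307 ≈ 16.09 years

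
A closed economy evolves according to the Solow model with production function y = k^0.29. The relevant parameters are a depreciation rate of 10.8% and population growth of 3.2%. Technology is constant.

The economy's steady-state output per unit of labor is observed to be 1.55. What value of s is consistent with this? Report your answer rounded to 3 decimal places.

At the steady state, Δk = 0, so s·k^α = (n + δ)·k.
Since y* = [s/(n + δ)]^(α/(1−α)), we have s/(n + δ) = (y*)^((1−α)/α) = 1.55^2.4483 = 2.9241.
Therefore s = 2.9241 × (n + δ) = 2.9241 × 0.140 = 0.4094.

s ≈ 0.409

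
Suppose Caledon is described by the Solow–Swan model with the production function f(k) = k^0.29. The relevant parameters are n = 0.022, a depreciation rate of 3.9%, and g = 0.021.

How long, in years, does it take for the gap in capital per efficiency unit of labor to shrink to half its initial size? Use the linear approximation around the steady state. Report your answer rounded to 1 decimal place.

Near the steady state the convergence rate is λ = (1 − α)(n + g + δ).
λ = (1 − 0.29) × 0.082 = 0.71 × 0.082 = 0.05822
Half-life = ln 2 / λ = 0.6931 / 0.05822 ≈ 11.90 years

t_½ ≈ 11.9 years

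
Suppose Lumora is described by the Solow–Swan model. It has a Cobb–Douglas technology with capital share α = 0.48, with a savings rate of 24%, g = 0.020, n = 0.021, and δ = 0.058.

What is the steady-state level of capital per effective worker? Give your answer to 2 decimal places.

Steady state requires s·f(k) = (n + g + δ)·k, i.e. s·k^α = (n + g + δ)·k.
Rearranging, k^(1−α) = s / (n + g + δ).
k^0.52 = 0.24 / (0.021 + 0.020 + 0.058) = 0.24 / 0.099 = 2.4242
k* = 2.4242^(1/0.52) ≈ 5.4898

k* = 5.49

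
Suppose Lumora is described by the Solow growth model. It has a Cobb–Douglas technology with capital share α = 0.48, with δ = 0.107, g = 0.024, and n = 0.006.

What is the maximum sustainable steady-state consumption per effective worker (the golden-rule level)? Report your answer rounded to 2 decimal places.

At the golden rule, f'(k) = n + g + δ, so α·k^(α−1) = n + g + δ and k_gold = (α/(n + g + δ))^(1/(1−α)).
k_gold = (0.48/0.137)^(1/0.52) = 3.5036^1.9231 ≈ 11.1469
c_gold = f(k_gold) − (n + g + δ)·k_gold = 3.1815 − 0.137×11.1469 ≈ 1.6544

c_gold ≈ 1.65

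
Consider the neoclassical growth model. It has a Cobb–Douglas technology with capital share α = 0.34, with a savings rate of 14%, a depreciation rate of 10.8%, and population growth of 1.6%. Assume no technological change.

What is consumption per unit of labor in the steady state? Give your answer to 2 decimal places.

At the steady state, Δk = 0, so s·k^α = (n + δ)·k.
Rearranging, k^(1−α) = s / (n + δ).
k^0.66 = 0.14 / (0.016 + 0.108) = 0.14 / 0.124 = 1.1290
k* = 1.1290^(1/0.66) ≈ 1.2018
y* = (k*)^α = 1.2018^0.34 ≈ 1.0645
c* = (1 − s)·y* = (1 − 0.14) × 1.0645 ≈ 0.9155

c* = 0.92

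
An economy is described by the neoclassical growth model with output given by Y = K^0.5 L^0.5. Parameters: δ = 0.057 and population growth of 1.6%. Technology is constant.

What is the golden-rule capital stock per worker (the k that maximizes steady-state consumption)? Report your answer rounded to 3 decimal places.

k_gold ≈ 46.913

The golden rule sets f'(k) = n + δ, i.e. α·k^(α−1) = n + δ.
So k^(1−α) = α / (n + δ) = 0.5 / 0.073 = 6.8493.
k_gold = 6.8493^(1/0.5) ≈ 46.9129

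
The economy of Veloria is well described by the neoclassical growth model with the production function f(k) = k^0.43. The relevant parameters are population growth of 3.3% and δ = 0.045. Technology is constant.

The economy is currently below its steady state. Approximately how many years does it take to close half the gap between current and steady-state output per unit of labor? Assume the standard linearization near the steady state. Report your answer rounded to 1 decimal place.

about 15.6 years

Near the steady state the convergence rate is λ = (1 − α)(n + δ).
λ = (1 − 0.43) × 0.078 = 0.57 × 0.078 = 0.04446
Half-life = ln 2 / λ = 0.6931 / 0.04446 ≈ 15.59 years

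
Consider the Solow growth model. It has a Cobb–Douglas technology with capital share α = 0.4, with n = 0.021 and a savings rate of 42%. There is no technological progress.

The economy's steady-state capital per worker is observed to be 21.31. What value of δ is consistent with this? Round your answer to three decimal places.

δ ≈ 0.046

Steady state requires s·f(k) = (n + δ)·k, i.e. s·k^α = (n + δ)·k.
So s / (n + δ) = (k*)^(1−α) = 21.31^0.6 = 6.2683.
Therefore n + δ = s / 6.2683 = 0.42 / 6.2683 = 0.0670, so δ = 0.0670 − 0.021 = 0.0460.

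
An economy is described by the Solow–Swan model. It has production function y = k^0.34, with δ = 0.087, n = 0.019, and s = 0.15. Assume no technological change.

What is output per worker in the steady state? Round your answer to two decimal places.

In steady state, investment equals break-even investment: s·k^α = (n + δ)·k.
Rearranging, k^(1−α) = s / (n + δ).
k^0.66 = 0.15 / (0.019 + 0.087) = 0.15 / 0.106 = 1.4151
k* = 1.4151^(1/0.66) ≈ 1.6923
y* = (k*)^α = 1.6923^0.34 ≈ 1.1959

y* = 1.20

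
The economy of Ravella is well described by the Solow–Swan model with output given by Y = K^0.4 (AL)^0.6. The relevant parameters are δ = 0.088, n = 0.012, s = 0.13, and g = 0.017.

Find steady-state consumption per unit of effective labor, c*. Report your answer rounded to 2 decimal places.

c* ≈ 0.93

At the steady state, Δk = 0, so s·k^α = (n + g + δ)·k.
Rearranging, k^(1−α) = s / (n + g + δ).
k^0.6 = 0.13 / (0.012 + 0.017 + 0.088) = 0.13 / 0.117 = 1.1111
k* = 1.1111^(1/0.6) ≈ 1.1919
y* = (k*)^α = 1.1919^0.4 ≈ 1.0727
c* = (1 − s)·y* = (1 − 0.13) × 1.0727 ≈ 0.9332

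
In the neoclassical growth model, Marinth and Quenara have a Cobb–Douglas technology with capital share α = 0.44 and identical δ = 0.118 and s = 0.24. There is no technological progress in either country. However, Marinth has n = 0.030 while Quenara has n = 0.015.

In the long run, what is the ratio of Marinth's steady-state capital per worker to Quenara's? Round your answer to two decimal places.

k*_M / k*_Q ≈ 0.83

Steady-state k* = [s/(n + δ)]^(1/(1−α)), so the ratio is [ (s_M/(n + δ)_M) / (s_Q/(n + δ)_Q) ]^1.7857.
s_M/(n + δ)_M = 0.24/0.148 = 1.6216; s_Q/(n + δ)_Q = 0.24/0.133 = 1.8045.
Ratio = (1.6216/1.8045)^1.7857 = 0.8986^1.7857 ≈ 0.8262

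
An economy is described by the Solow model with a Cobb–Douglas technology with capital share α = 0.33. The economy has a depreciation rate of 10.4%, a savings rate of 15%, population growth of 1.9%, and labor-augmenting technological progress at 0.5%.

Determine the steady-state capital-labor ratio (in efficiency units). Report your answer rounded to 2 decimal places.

k* ≈ 1.27

At the steady state, Δk = 0, so s·k^α = (n + g + δ)·k.
Dividing both sides by k: k^(1−α) = s / (n + g + δ).
k^0.67 = 0.15 / (0.019 + 0.005 + 0.104) = 0.15 / 0.128 = 1.1719
k* = 1.1719^(1/0.67) ≈ 1.2671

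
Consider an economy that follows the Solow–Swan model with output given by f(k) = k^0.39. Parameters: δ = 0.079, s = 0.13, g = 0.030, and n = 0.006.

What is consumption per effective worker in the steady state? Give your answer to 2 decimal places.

In steady state, investment equals break-even investment: s·k^α = (n + g + δ)·k.
Rearranging, k^(1−α) = s / (n + g + δ).
k^0.61 = 0.13 / (0.006 + 0.030 + 0.079) = 0.13 / 0.115 = 1.1304
k* = 1.1304^(1/0.61) ≈ 1.2225
y* = (k*)^α = 1.2225^0.39 ≈ 1.0815
c* = (1 − s)·y* = (1 − 0.13) × 1.0815 ≈ 0.9409

c* = 0.94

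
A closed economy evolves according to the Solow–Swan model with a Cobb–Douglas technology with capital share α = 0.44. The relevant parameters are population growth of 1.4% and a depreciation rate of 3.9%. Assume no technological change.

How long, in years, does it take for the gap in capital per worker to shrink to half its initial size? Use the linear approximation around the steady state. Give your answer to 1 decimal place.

Near the steady state the convergence rate is λ = (1 − α)(n + δ).
λ = (1 − 0.44) × 0.053 = 0.56 × 0.053 = 0.02968
Half-life = ln 2 / λ = 0.6931 / 0.02968 ≈ 23.35 years

t_½ ≈ 23.4 years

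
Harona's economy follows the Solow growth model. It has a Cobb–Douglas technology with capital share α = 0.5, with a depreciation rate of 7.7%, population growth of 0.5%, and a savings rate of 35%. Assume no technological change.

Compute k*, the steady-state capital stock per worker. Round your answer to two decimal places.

At the steady state, Δk = 0, so s·k^α = (n + δ)·k.
Rearranging, k^(1−α) = s / (n + δ).
k^0.5 = 0.35 / (0.005 + 0.077) = 0.35 / 0.082 = 4.2683
k* = 4.2683^(1/0.5) ≈ 18.2184

k* = 18.22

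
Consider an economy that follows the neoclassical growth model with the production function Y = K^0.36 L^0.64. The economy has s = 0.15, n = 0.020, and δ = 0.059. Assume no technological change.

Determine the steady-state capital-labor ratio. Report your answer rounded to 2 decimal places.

In steady state, investment equals break-even investment: s·k^α = (n + δ)·k.
Dividing both sides by k: k^(1−α) = s / (n + δ).
k^0.64 = 0.15 / (0.020 + 0.059) = 0.15 / 0.079 = 1.8987
k* = 1.8987^(1/0.64) ≈ 2.7233

k* = 2.72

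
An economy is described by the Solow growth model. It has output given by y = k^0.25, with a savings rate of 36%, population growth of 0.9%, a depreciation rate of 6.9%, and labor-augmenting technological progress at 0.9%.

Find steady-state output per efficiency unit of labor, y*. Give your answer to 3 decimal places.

y* = 1.605

In steady state, investment equals break-even investment: s·k^α = (n + g + δ)·k.
Rearranging, k^(1−α) = s / (n + g + δ).
k^0.75 = 0.36 / (0.009 + 0.009 + 0.069) = 0.36 / 0.087 = 4.1379
k* = 4.1379^(1/0.75) ≈ 6.6431
y* = (k*)^α = 6.6431^0.25 ≈ 1.6054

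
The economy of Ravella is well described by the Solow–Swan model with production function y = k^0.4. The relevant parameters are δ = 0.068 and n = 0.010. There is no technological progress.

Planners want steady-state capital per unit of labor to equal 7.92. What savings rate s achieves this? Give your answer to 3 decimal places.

In steady state, investment equals break-even investment: s·k^α = (n + δ)·k.
So s / (n + δ) = (k*)^(1−α) = 7.92^0.6 = 3.4613.
Therefore s = 3.4613 × (n + δ) = 3.4613 × 0.078 = 0.2700.

s ≈ 0.270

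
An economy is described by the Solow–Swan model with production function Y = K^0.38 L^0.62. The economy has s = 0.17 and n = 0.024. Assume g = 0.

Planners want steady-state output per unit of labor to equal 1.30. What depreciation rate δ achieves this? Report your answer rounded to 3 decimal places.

δ ≈ 0.087

At the steady state, Δk = 0, so s·k^α = (n + δ)·k.
Since y* = [s/(n + δ)]^(α/(1−α)), we have s/(n + δ) = (y*)^((1−α)/α) = 1.30^1.6316 = 1.5343.
Therefore n + δ = s / 1.5343 = 0.17 / 1.5343 = 0.1108, so δ = 0.1108 − 0.024 = 0.0868.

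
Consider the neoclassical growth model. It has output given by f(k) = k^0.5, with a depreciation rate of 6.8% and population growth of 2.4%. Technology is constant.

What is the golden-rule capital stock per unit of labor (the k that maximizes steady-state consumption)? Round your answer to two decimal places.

k_gold ≈ 29.54

The golden rule sets f'(k) = n + δ, i.e. α·k^(α−1) = n + δ.
So k^(1−α) = α / (n + δ) = 0.5 / 0.092 = 5.4348.
k_gold = 5.4348^(1/0.5) ≈ 29.5371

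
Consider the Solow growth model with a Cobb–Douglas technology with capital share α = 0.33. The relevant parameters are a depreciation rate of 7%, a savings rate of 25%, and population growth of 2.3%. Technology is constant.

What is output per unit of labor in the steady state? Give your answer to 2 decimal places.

Steady state requires s·f(k) = (n + δ)·k, i.e. s·k^α = (n + δ)·k.
Dividing both sides by k: k^(1−α) = s / (n + δ).
k^0.67 = 0.25 / (0.023 + 0.070) = 0.25 / 0.093 = 2.6882
k* = 2.6882^(1/0.67) ≈ 4.3751
y* = (k*)^α = 4.3751^0.33 ≈ 1.6275

y* ≈ 1.63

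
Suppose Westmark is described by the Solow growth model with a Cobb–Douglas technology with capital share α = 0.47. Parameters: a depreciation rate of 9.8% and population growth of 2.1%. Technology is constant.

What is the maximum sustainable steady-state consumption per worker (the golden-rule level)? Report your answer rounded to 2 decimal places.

c_gold ≈ 1.79

At the golden rule, f'(k) = n + δ, so α·k^(α−1) = n + δ and k_gold = (α/(n + δ))^(1/(1−α)).
k_gold = (0.47/0.119)^(1/0.53) = 3.9496^1.8868 ≈ 13.3529
c_gold = f(k_gold) − (n + δ)·k_gold = 3.3808 − 0.119×13.3529 ≈ 1.7918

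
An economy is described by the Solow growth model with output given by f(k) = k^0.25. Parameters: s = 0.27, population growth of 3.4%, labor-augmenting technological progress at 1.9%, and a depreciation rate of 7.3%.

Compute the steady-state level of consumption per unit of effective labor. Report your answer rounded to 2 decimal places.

c* ≈ 0.94

At the steady state, Δk = 0, so s·k^α = (n + g + δ)·k.
Dividing both sides by k: k^(1−α) = s / (n + g + δ).
k^0.75 = 0.27 / (0.034 + 0.019 + 0.073) = 0.27 / 0.126 = 2.1429
k* = 2.1429^(1/0.75) ≈ 2.7627
y* = (k*)^α = 2.7627^0.25 ≈ 1.2892
c* = (1 − s)·y* = (1 − 0.27) × 1.2892 ≈ 0.9411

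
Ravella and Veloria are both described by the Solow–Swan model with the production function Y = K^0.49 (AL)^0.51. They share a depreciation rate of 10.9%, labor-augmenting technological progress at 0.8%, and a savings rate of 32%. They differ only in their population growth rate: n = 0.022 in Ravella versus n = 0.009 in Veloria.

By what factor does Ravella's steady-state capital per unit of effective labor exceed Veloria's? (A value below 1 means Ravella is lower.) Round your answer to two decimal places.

Steady-state k* = [s/(n + g + δ)]^(1/(1−α)), so the ratio is [ (s_R/(n + g + δ)_R) / (s_V/(n + g + δ)_V) ]^1.9608.
s_R/(n + g + δ)_R = 0.32/0.139 = 2.3022; s_V/(n + g + δ)_V = 0.32/0.126 = 2.5397.
Ratio = (2.3022/2.5397)^1.9608 = 0.9065^1.9608 ≈ 0.8249

k*_R / k*_V ≈ 0.82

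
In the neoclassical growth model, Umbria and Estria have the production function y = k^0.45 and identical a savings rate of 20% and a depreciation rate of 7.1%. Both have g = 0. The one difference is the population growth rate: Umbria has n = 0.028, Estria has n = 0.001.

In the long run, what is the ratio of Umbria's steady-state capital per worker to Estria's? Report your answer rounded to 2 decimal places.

ratio ≈ 0.56

Steady-state k* = [s/(n + δ)]^(1/(1−α)), so the ratio is [ (s_U/(n + δ)_U) / (s_E/(n + δ)_E) ]^1.8182.
s_U/(n + δ)_U = 0.20/0.099 = 2.0202; s_E/(n + δ)_E = 0.20/0.072 = 2.7778.
Ratio = (2.0202/2.7778)^1.8182 = 0.7273^1.8182 ≈ 0.5605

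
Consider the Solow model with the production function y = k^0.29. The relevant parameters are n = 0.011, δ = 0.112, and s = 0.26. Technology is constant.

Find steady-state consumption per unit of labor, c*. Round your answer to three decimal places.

c* ≈ 1.005

Steady state requires s·f(k) = (n + δ)·k, i.e. s·k^α = (n + δ)·k.
Rearranging, k^(1−α) = s / (n + δ).
k^0.71 = 0.26 / (0.011 + 0.112) = 0.26 / 0.123 = 2.1138
k* = 2.1138^(1/0.71) ≈ 2.8697
y* = (k*)^α = 2.8697^0.29 ≈ 1.3576
c* = (1 − s)·y* = (1 − 0.26) × 1.3576 ≈ 1.0046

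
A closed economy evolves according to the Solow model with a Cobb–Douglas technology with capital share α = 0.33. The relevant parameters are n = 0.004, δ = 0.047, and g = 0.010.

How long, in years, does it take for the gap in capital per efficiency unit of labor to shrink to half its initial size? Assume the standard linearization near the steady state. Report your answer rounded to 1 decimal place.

Near the steady state the convergence rate is λ = (1 − α)(n + g + δ).
λ = (1 − 0.33) × 0.061 = 0.67 × 0.061 = 0.04087
Half-life = ln 2 / λ = 0.6931 / 0.04087 ≈ 16.96 years

t_½ ≈ 17.0 years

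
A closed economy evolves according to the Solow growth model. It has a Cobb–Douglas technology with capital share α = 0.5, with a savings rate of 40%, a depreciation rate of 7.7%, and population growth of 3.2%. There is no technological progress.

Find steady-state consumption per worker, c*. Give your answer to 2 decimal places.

c* = 2.20

In steady state, investment equals break-even investment: s·k^α = (n + δ)·k.
Rearranging, k^(1−α) = s / (n + δ).
k^0.5 = 0.40 / (0.032 + 0.077) = 0.40 / 0.109 = 3.6697
k* = 3.6697^(1/0.5) ≈ 13.4667
y* = (k*)^α = 13.4667^0.5 ≈ 3.6697
c* = (1 − s)·y* = (1 − 0.40) × 3.6697 ≈ 2.2018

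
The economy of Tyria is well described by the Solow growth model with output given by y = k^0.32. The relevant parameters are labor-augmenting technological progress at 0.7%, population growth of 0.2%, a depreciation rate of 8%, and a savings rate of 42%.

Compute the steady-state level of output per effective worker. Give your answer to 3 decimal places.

y* = 2.075

Steady state requires s·f(k) = (n + g + δ)·k, i.e. s·k^α = (n + g + δ)·k.
Dividing both sides by k: k^(1−α) = s / (n + g + δ).
k^0.68 = 0.42 / (0.002 + 0.007 + 0.080) = 0.42 / 0.089 = 4.7191
k* = 4.7191^(1/0.68) ≈ 9.7942
y* = (k*)^α = 9.7942^0.32 ≈ 2.0754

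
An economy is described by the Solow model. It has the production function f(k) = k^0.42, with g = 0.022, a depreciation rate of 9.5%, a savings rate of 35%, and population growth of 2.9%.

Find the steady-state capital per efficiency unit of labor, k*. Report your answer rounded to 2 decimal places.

Steady state requires s·f(k) = (n + g + δ)·k, i.e. s·k^α = (n + g + δ)·k.
Dividing both sides by k: k^(1−α) = s / (n + g + δ).
k^0.58 = 0.35 / (0.029 + 0.022 + 0.095) = 0.35 / 0.146 = 2.3973
k* = 2.3973^(1/0.58) ≈ 4.5154

k* = 4.52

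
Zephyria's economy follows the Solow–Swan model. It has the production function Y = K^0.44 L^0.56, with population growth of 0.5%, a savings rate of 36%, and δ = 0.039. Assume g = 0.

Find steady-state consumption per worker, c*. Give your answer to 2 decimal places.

c* = 3.34

Steady state requires s·f(k) = (n + δ)·k, i.e. s·k^α = (n + δ)·k.
Rearranging, k^(1−α) = s / (n + δ).
k^0.56 = 0.36 / (0.005 + 0.039) = 0.36 / 0.044 = 8.1818
k* = 8.1818^(1/0.56) ≈ 42.6665
y* = (k*)^α = 42.6665^0.44 ≈ 5.2148
c* = (1 − s)·y* = (1 − 0.36) × 5.2148 ≈ 3.3375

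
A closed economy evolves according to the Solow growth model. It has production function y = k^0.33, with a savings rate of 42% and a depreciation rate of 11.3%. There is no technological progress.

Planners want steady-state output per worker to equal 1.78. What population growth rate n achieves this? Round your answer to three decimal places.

Steady state requires s·f(k) = (n + δ)·k, i.e. s·k^α = (n + δ)·k.
Since y* = [s/(n + δ)]^(α/(1−α)), we have s/(n + δ) = (y*)^((1−α)/α) = 1.78^2.0303 = 3.2242.
Therefore n + δ = s / 3.2242 = 0.42 / 3.2242 = 0.1303, so n = 0.1303 − 0.113 = 0.0173.

n ≈ 0.017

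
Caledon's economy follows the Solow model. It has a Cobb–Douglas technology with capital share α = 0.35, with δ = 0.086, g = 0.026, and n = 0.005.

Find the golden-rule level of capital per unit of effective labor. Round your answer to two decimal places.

k_gold ≈ 5.40

The golden rule sets f'(k) = n + g + δ, i.e. α·k^(α−1) = n + g + δ.
So k^(1−α) = α / (n + g + δ) = 0.35 / 0.117 = 2.9915.
k_gold = 2.9915^(1/0.65) ≈ 5.3968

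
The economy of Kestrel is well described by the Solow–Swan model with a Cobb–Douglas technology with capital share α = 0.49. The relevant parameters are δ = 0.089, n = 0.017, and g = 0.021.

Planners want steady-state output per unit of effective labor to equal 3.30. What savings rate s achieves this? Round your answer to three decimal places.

s ≈ 0.440

Steady state requires s·f(k) = (n + g + δ)·k, i.e. s·k^α = (n + g + δ)·k.
Since y* = [s/(n + g + δ)]^(α/(1−α)), we have s/(n + g + δ) = (y*)^((1−α)/α) = 3.30^1.0408 = 3.4647.
Therefore s = 3.4647 × (n + g + δ) = 3.4647 × 0.127 = 0.4400.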